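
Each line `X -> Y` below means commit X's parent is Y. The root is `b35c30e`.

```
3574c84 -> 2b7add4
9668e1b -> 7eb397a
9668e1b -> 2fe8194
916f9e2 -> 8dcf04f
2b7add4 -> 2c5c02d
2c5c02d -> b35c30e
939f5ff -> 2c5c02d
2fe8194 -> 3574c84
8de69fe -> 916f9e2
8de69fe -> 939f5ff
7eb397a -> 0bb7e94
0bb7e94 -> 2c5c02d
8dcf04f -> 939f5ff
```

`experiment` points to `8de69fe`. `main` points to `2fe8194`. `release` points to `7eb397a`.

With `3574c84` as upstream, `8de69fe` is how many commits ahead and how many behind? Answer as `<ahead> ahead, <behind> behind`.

Reachable from 8de69fe: {2c5c02d, 8dcf04f, 8de69fe, 916f9e2, 939f5ff, b35c30e}.
Reachable from 3574c84: {2b7add4, 2c5c02d, 3574c84, b35c30e}.
Only in 8de69fe's history (ahead): {8dcf04f, 8de69fe, 916f9e2, 939f5ff} — 4.
Only in 3574c84's history (behind): {2b7add4, 3574c84} — 2.

4 ahead, 2 behind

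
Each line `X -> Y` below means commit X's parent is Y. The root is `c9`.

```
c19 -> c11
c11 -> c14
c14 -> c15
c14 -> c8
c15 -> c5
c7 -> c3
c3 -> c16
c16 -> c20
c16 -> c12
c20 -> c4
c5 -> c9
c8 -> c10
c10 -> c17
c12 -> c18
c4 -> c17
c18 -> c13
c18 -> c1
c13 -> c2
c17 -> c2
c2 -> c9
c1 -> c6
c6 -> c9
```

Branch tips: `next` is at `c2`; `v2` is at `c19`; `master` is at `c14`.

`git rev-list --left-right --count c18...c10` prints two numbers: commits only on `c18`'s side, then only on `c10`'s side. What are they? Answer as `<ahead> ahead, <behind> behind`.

Reachable from c18: {c1, c13, c18, c2, c6, c9}.
Reachable from c10: {c10, c17, c2, c9}.
Only in c18's history (ahead): {c1, c13, c18, c6} — 4.
Only in c10's history (behind): {c10, c17} — 2.

4 ahead, 2 behind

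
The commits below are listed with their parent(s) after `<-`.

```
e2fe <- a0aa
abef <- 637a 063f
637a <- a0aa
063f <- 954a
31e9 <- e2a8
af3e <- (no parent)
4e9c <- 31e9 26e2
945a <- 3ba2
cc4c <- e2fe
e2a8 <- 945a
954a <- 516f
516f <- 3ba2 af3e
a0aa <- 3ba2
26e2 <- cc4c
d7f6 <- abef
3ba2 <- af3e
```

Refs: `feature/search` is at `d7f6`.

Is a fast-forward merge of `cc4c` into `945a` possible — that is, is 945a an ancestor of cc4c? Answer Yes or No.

No

A fast-forward from 945a to cc4c is possible iff 945a is an ancestor of cc4c.
Ancestors of cc4c: {3ba2, a0aa, af3e, cc4c, e2fe}.
945a is not among them, so fast-forward is not possible.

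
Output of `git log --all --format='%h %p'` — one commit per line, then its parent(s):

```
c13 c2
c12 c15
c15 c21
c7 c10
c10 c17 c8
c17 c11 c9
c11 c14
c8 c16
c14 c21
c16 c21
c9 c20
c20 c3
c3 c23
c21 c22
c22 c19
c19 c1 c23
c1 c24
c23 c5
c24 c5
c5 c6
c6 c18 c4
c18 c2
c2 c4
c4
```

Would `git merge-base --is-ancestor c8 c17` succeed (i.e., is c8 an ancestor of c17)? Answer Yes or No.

Ancestors of c17: {c1, c11, c14, c17, c18, c19, c2, c20, c21, c22, c23, c24, c3, c4, c5, c6, c9}.
c8 is not in that set, so it is not an ancestor of c17.

No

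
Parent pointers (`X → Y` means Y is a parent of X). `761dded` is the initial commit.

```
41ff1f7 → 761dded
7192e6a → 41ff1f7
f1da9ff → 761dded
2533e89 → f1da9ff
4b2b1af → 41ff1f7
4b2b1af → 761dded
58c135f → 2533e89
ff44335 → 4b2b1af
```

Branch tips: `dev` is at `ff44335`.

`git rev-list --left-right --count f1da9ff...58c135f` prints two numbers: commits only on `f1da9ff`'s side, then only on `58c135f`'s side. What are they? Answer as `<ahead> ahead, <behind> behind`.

Reachable from f1da9ff: {761dded, f1da9ff}.
Reachable from 58c135f: {2533e89, 58c135f, 761dded, f1da9ff}.
Only in f1da9ff's history (ahead): {} — 0.
Only in 58c135f's history (behind): {2533e89, 58c135f} — 2.

0 ahead, 2 behind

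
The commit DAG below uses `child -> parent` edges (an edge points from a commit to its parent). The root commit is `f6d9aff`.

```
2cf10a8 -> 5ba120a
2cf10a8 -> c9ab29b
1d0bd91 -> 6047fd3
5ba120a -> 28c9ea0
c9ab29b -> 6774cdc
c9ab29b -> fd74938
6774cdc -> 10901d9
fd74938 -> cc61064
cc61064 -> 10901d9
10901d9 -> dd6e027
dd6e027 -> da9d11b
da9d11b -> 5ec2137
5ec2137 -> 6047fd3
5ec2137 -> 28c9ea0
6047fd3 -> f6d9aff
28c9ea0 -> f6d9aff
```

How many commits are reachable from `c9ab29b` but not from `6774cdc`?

3

Reachable from c9ab29b: {10901d9, 28c9ea0, 5ec2137, 6047fd3, 6774cdc, c9ab29b, cc61064, da9d11b, dd6e027, f6d9aff, fd74938}.
Reachable from 6774cdc: {10901d9, 28c9ea0, 5ec2137, 6047fd3, 6774cdc, da9d11b, dd6e027, f6d9aff}.
In c9ab29b's history but not 6774cdc's: {c9ab29b, cc61064, fd74938} — 3 commits.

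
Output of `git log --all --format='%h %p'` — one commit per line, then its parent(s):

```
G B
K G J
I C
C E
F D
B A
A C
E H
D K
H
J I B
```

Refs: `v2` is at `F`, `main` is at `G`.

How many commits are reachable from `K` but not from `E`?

7

Reachable from K: {A, B, C, E, G, H, I, J, K}.
Reachable from E: {E, H}.
In K's history but not E's: {A, B, C, G, I, J, K} — 7 commits.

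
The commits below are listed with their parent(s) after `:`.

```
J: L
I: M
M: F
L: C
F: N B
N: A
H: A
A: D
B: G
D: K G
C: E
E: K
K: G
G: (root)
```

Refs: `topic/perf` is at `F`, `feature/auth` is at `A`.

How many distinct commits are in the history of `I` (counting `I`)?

Walking parent pointers from I: reachable set = {A, B, D, F, G, I, K, M, N}.
That is 9 commits.

9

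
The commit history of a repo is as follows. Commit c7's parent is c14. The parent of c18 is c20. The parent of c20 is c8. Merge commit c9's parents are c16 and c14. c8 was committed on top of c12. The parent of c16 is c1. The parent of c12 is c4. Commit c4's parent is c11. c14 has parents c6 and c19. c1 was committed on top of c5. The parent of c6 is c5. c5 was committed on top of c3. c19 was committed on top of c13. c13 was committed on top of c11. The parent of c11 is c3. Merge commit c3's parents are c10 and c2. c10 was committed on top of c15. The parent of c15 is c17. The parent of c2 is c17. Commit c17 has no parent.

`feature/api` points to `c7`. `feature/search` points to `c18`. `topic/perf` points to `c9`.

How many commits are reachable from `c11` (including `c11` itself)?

Walking parent pointers from c11: reachable set = {c10, c11, c15, c17, c2, c3}.
That is 6 commits.

6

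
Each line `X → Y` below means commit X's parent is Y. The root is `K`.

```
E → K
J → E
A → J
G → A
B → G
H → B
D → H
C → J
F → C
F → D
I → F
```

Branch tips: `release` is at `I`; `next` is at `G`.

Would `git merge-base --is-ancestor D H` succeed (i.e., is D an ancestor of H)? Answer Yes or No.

Ancestors of H: {A, B, E, G, H, J, K}.
D is not in that set, so it is not an ancestor of H.

No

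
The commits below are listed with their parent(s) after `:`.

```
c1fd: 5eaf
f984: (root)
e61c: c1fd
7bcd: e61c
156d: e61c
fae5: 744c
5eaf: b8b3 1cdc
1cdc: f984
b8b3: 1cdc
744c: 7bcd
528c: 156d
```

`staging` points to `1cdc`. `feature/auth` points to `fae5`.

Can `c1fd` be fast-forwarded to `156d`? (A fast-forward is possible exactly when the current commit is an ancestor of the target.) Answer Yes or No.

A fast-forward from c1fd to 156d is possible iff c1fd is an ancestor of 156d.
Ancestors of 156d: {156d, 1cdc, 5eaf, b8b3, c1fd, e61c, f984}.
c1fd is among them, so fast-forward is possible.

Yes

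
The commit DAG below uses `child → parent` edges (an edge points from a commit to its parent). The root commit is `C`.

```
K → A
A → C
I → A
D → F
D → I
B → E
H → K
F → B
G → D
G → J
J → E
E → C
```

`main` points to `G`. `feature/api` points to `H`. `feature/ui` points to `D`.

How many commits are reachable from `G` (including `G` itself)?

9

Walking parent pointers from G: reachable set = {A, B, C, D, E, F, G, I, J}.
That is 9 commits.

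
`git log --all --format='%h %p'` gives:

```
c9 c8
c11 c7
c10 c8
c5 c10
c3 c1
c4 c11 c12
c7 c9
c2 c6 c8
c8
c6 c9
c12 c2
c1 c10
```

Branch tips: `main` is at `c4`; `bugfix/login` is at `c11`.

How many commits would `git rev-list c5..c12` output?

Reachable from c12: {c12, c2, c6, c8, c9}.
Reachable from c5: {c10, c5, c8}.
In c12's history but not c5's: {c12, c2, c6, c9} — 4 commits.

4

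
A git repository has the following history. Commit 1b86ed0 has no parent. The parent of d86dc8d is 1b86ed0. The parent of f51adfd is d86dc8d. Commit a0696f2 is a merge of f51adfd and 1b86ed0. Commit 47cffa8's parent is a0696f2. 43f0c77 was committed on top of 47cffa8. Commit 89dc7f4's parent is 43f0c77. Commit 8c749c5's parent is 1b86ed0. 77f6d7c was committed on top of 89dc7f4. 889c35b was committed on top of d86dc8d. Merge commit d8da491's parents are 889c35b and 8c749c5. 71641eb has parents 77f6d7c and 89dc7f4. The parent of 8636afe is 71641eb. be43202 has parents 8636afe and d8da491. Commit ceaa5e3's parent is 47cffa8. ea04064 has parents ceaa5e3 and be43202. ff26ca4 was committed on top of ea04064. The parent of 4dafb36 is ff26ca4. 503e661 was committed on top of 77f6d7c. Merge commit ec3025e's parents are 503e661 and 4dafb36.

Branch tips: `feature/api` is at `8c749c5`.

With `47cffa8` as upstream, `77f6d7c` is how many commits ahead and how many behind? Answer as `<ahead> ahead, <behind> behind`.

Reachable from 77f6d7c: {1b86ed0, 43f0c77, 47cffa8, 77f6d7c, 89dc7f4, a0696f2, d86dc8d, f51adfd}.
Reachable from 47cffa8: {1b86ed0, 47cffa8, a0696f2, d86dc8d, f51adfd}.
Only in 77f6d7c's history (ahead): {43f0c77, 77f6d7c, 89dc7f4} — 3.
Only in 47cffa8's history (behind): {} — 0.

3 ahead, 0 behind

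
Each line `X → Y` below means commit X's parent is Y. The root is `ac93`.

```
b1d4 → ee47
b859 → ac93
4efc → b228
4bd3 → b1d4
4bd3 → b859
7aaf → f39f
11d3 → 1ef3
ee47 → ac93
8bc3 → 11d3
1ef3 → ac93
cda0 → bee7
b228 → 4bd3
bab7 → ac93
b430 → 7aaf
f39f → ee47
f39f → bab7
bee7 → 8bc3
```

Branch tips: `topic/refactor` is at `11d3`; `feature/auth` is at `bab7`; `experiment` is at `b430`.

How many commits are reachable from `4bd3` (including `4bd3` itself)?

Walking parent pointers from 4bd3: reachable set = {4bd3, ac93, b1d4, b859, ee47}.
That is 5 commits.

5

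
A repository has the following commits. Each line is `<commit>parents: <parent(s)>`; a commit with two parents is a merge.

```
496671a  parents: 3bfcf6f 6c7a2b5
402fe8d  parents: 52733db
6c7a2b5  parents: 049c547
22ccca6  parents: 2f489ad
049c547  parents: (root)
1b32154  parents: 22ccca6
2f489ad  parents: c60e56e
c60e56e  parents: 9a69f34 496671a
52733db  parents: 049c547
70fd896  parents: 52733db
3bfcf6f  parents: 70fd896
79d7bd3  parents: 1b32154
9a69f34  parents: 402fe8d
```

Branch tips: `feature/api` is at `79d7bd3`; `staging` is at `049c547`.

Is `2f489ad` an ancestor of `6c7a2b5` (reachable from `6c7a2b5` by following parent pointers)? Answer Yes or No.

No

Ancestors of 6c7a2b5: {049c547, 6c7a2b5}.
2f489ad is not in that set, so it is not an ancestor of 6c7a2b5.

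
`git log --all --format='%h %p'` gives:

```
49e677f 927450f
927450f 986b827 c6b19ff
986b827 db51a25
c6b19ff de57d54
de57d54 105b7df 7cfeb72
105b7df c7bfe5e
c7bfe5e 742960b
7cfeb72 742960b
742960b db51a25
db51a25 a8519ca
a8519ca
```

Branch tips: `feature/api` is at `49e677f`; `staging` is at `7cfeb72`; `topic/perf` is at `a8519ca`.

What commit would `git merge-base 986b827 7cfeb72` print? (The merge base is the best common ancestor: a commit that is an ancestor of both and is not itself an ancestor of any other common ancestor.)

db51a25

Ancestors of 986b827: {986b827, a8519ca, db51a25}.
Ancestors of 7cfeb72: {742960b, 7cfeb72, a8519ca, db51a25}.
Common ancestors: {a8519ca, db51a25}.
Among these, db51a25 is not an ancestor of any other common ancestor — it is the merge base.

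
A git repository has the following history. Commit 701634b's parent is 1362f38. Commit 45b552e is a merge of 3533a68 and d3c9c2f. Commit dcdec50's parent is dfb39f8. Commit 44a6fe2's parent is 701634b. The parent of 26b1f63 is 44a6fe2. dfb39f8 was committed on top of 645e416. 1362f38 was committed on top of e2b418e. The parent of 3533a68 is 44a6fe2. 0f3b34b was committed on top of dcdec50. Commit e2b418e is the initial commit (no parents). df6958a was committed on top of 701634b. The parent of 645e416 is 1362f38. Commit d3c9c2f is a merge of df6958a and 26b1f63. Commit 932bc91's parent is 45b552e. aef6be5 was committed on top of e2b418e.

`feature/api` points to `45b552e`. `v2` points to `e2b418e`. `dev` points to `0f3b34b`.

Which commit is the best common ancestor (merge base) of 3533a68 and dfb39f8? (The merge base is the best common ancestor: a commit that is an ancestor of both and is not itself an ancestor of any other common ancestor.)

1362f38

Ancestors of 3533a68: {1362f38, 3533a68, 44a6fe2, 701634b, e2b418e}.
Ancestors of dfb39f8: {1362f38, 645e416, dfb39f8, e2b418e}.
Common ancestors: {1362f38, e2b418e}.
Among these, 1362f38 is not an ancestor of any other common ancestor — it is the merge base.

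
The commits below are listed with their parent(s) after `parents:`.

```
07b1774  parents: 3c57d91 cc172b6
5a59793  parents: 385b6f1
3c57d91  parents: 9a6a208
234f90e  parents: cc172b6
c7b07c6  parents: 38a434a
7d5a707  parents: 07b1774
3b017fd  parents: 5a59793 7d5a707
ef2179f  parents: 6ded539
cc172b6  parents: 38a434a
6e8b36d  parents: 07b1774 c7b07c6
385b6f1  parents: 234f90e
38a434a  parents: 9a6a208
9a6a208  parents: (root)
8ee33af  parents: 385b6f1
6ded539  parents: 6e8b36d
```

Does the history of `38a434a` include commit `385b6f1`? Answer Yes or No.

Ancestors of 38a434a: {38a434a, 9a6a208}.
385b6f1 is not in that set, so it is not an ancestor of 38a434a.

No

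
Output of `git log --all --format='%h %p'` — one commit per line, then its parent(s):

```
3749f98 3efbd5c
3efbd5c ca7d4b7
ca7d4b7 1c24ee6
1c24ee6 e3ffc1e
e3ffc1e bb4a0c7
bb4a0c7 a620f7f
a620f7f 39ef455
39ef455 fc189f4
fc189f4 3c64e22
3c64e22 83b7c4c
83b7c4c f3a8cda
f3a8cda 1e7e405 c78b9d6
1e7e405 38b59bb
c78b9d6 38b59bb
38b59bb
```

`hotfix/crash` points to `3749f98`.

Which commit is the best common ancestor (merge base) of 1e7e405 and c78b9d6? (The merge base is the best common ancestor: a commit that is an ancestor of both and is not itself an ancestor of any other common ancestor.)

Ancestors of 1e7e405: {1e7e405, 38b59bb}.
Ancestors of c78b9d6: {38b59bb, c78b9d6}.
Common ancestors: {38b59bb}.
The only common ancestor is 38b59bb, so it is the merge base.

38b59bb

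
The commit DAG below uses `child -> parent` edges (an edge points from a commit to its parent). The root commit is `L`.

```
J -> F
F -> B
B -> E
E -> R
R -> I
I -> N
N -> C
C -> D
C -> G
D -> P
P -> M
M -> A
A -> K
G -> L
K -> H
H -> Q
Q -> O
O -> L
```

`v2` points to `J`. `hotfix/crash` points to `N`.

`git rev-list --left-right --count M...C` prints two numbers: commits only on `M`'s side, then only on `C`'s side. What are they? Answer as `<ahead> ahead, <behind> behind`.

0 ahead, 4 behind

Reachable from M: {A, H, K, L, M, O, Q}.
Reachable from C: {A, C, D, G, H, K, L, M, O, P, Q}.
Only in M's history (ahead): {} — 0.
Only in C's history (behind): {C, D, G, P} — 4.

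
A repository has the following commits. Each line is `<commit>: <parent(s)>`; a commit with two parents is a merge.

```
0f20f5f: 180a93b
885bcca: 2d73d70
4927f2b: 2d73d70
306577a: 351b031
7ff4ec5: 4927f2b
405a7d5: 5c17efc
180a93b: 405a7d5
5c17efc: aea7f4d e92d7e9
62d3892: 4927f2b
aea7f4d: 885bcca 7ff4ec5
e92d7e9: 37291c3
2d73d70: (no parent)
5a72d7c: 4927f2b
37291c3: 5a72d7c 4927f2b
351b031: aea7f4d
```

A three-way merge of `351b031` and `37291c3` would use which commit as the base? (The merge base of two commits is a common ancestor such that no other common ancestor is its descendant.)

Ancestors of 351b031: {2d73d70, 351b031, 4927f2b, 7ff4ec5, 885bcca, aea7f4d}.
Ancestors of 37291c3: {2d73d70, 37291c3, 4927f2b, 5a72d7c}.
Common ancestors: {2d73d70, 4927f2b}.
Among these, 4927f2b is not an ancestor of any other common ancestor — it is the merge base.

4927f2b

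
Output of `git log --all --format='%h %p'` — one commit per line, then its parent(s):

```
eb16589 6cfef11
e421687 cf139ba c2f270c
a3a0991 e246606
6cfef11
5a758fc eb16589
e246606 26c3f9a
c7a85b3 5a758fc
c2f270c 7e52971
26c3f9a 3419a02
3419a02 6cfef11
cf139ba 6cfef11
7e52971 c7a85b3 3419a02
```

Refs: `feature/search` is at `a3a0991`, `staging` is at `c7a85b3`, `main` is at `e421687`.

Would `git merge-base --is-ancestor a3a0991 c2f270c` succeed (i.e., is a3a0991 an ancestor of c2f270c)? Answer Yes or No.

Ancestors of c2f270c: {3419a02, 5a758fc, 6cfef11, 7e52971, c2f270c, c7a85b3, eb16589}.
a3a0991 is not in that set, so it is not an ancestor of c2f270c.

No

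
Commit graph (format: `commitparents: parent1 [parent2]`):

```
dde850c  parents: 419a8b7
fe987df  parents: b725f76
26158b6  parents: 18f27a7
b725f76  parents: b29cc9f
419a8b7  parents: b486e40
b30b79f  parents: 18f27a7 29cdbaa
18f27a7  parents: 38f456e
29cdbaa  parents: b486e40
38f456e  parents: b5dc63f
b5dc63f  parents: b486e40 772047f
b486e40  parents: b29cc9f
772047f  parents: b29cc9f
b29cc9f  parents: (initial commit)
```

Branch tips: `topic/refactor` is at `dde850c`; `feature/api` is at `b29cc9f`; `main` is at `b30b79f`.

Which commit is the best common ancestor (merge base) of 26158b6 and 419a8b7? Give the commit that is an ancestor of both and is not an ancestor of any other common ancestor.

Ancestors of 26158b6: {18f27a7, 26158b6, 38f456e, 772047f, b29cc9f, b486e40, b5dc63f}.
Ancestors of 419a8b7: {419a8b7, b29cc9f, b486e40}.
Common ancestors: {b29cc9f, b486e40}.
Among these, b486e40 is not an ancestor of any other common ancestor — it is the merge base.

b486e40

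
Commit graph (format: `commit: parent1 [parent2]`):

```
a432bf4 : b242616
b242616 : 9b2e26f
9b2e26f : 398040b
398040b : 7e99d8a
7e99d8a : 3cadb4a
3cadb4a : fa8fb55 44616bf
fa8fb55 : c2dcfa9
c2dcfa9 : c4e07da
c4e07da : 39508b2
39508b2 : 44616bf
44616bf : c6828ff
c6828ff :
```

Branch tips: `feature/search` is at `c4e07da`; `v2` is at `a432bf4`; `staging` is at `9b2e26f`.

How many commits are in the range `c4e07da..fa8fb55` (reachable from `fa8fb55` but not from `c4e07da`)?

2

Reachable from fa8fb55: {39508b2, 44616bf, c2dcfa9, c4e07da, c6828ff, fa8fb55}.
Reachable from c4e07da: {39508b2, 44616bf, c4e07da, c6828ff}.
In fa8fb55's history but not c4e07da's: {c2dcfa9, fa8fb55} — 2 commits.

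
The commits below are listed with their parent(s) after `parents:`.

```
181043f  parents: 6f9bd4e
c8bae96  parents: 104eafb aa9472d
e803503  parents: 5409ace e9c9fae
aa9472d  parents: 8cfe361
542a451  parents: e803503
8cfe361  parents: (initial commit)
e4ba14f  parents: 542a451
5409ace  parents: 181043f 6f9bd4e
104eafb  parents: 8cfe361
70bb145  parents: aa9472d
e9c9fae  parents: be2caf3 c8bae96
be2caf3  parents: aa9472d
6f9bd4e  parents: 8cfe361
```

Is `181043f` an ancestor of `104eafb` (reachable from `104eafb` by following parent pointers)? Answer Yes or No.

No

Ancestors of 104eafb: {104eafb, 8cfe361}.
181043f is not in that set, so it is not an ancestor of 104eafb.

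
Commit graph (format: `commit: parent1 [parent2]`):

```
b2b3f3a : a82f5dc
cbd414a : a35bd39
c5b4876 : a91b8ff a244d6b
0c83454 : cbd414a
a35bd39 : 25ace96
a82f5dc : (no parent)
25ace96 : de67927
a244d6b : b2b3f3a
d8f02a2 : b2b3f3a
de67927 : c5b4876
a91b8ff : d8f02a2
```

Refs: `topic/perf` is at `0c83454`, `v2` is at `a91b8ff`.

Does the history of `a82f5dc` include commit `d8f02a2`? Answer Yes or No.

Ancestors of a82f5dc: {a82f5dc}.
d8f02a2 is not in that set, so it is not an ancestor of a82f5dc.

No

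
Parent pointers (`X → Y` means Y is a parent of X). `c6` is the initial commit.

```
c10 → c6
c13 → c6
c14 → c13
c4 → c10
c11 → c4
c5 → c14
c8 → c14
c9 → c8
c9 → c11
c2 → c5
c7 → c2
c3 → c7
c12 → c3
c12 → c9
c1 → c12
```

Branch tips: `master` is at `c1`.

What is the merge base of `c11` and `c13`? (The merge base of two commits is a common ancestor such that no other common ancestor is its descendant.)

c6

Ancestors of c11: {c10, c11, c4, c6}.
Ancestors of c13: {c13, c6}.
Common ancestors: {c6}.
The only common ancestor is c6, so it is the merge base.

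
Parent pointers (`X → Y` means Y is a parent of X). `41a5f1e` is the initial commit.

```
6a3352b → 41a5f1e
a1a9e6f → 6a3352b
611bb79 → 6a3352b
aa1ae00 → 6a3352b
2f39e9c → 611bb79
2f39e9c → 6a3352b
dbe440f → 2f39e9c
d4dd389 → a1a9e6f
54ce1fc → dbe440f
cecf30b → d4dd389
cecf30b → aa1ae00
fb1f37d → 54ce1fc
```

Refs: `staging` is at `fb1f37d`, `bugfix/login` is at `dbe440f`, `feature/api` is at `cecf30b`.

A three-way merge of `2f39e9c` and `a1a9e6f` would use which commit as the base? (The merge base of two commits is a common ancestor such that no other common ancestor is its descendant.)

Ancestors of 2f39e9c: {2f39e9c, 41a5f1e, 611bb79, 6a3352b}.
Ancestors of a1a9e6f: {41a5f1e, 6a3352b, a1a9e6f}.
Common ancestors: {41a5f1e, 6a3352b}.
Among these, 6a3352b is not an ancestor of any other common ancestor — it is the merge base.

6a3352b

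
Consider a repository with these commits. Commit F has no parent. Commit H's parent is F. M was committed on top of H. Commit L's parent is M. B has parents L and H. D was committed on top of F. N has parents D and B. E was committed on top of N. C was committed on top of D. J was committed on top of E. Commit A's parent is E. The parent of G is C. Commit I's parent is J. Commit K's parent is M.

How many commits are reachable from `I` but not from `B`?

Reachable from I: {B, D, E, F, H, I, J, L, M, N}.
Reachable from B: {B, F, H, L, M}.
In I's history but not B's: {D, E, I, J, N} — 5 commits.

5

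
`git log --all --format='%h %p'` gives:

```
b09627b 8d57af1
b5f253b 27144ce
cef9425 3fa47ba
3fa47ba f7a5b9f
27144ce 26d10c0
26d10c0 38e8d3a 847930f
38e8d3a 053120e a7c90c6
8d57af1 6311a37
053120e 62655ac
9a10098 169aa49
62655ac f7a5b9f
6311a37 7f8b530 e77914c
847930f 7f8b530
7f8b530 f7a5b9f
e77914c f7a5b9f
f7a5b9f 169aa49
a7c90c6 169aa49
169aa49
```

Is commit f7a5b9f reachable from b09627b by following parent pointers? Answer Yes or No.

Yes

Ancestors of b09627b (commits reachable by following parents): {169aa49, 6311a37, 7f8b530, 8d57af1, b09627b, e77914c, f7a5b9f}.
f7a5b9f is in that set, so it is an ancestor of b09627b.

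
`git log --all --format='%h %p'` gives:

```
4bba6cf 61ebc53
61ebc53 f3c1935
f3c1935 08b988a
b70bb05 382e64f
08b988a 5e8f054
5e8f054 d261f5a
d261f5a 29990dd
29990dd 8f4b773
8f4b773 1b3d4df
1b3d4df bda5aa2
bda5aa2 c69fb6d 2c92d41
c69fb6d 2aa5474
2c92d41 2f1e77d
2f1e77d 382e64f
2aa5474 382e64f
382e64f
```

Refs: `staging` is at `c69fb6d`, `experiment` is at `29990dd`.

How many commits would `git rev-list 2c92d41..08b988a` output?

9

Reachable from 08b988a: {08b988a, 1b3d4df, 29990dd, 2aa5474, 2c92d41, 2f1e77d, 382e64f, 5e8f054, 8f4b773, bda5aa2, c69fb6d, d261f5a}.
Reachable from 2c92d41: {2c92d41, 2f1e77d, 382e64f}.
In 08b988a's history but not 2c92d41's: {08b988a, 1b3d4df, 29990dd, 2aa5474, 5e8f054, 8f4b773, bda5aa2, c69fb6d, d261f5a} — 9 commits.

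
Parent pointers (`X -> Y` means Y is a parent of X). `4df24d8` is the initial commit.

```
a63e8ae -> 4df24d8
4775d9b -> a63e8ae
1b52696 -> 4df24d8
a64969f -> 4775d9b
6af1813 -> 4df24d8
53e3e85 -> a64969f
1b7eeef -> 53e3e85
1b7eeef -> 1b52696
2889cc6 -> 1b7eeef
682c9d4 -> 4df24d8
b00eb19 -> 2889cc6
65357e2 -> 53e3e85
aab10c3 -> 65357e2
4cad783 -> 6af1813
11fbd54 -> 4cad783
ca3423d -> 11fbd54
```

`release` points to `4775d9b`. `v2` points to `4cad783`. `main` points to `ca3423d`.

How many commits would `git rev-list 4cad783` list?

Walking parent pointers from 4cad783: reachable set = {4cad783, 4df24d8, 6af1813}.
That is 3 commits.

3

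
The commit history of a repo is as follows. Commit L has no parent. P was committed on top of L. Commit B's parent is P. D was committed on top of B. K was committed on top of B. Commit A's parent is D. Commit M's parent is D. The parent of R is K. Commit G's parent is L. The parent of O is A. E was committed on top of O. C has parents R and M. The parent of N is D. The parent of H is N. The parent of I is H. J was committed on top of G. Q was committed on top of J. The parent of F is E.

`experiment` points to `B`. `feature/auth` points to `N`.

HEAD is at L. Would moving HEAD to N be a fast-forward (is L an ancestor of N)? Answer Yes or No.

A fast-forward from L to N is possible iff L is an ancestor of N.
Ancestors of N: {B, D, L, N, P}.
L is among them, so fast-forward is possible.

Yes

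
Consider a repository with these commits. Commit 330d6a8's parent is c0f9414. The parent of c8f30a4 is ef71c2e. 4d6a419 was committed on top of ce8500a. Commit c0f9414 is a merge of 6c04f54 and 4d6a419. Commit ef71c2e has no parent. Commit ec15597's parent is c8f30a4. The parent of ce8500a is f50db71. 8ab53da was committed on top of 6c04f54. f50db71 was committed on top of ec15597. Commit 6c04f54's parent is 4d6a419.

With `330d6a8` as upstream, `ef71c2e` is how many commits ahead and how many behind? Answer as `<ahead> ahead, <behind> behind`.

0 ahead, 8 behind

Reachable from ef71c2e: {ef71c2e}.
Reachable from 330d6a8: {330d6a8, 4d6a419, 6c04f54, c0f9414, c8f30a4, ce8500a, ec15597, ef71c2e, f50db71}.
Only in ef71c2e's history (ahead): {} — 0.
Only in 330d6a8's history (behind): {330d6a8, 4d6a419, 6c04f54, c0f9414, c8f30a4, ce8500a, ec15597, f50db71} — 8.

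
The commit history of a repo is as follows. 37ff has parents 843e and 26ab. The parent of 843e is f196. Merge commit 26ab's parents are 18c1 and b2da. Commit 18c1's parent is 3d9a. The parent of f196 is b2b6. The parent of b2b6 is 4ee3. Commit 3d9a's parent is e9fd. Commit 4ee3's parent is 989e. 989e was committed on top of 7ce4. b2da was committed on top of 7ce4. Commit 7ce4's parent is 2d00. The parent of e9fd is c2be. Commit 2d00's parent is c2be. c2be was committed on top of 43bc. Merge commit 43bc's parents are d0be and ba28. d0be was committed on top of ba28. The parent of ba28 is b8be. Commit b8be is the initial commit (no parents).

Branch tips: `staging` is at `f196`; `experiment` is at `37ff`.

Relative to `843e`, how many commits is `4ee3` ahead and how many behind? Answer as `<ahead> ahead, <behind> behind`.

Reachable from 4ee3: {2d00, 43bc, 4ee3, 7ce4, 989e, b8be, ba28, c2be, d0be}.
Reachable from 843e: {2d00, 43bc, 4ee3, 7ce4, 843e, 989e, b2b6, b8be, ba28, c2be, d0be, f196}.
Only in 4ee3's history (ahead): {} — 0.
Only in 843e's history (behind): {843e, b2b6, f196} — 3.

0 ahead, 3 behind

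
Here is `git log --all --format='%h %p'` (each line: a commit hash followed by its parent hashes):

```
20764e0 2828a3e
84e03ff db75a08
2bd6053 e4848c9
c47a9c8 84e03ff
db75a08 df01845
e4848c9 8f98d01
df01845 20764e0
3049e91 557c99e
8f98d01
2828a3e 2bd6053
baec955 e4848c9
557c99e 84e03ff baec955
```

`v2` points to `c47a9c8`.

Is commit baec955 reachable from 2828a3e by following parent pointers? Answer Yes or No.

No

Ancestors of 2828a3e: {2828a3e, 2bd6053, 8f98d01, e4848c9}.
baec955 is not in that set, so it is not an ancestor of 2828a3e.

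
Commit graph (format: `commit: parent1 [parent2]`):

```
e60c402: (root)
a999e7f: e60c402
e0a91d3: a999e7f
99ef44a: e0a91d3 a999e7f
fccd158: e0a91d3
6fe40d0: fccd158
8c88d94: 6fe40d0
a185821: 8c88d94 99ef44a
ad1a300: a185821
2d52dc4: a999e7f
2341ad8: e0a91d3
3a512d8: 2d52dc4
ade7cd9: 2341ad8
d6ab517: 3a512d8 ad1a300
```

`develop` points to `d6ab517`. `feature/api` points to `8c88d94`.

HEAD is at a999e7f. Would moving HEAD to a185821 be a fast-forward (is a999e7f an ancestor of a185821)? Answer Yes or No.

Yes

A fast-forward from a999e7f to a185821 is possible iff a999e7f is an ancestor of a185821.
Ancestors of a185821: {6fe40d0, 8c88d94, 99ef44a, a185821, a999e7f, e0a91d3, e60c402, fccd158}.
a999e7f is among them, so fast-forward is possible.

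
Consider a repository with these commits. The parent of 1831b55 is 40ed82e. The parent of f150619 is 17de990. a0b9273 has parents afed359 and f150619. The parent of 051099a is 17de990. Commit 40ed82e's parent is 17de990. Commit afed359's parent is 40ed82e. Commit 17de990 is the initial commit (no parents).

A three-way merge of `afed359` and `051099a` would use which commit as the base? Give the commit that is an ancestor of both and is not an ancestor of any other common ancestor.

17de990

Ancestors of afed359: {17de990, 40ed82e, afed359}.
Ancestors of 051099a: {051099a, 17de990}.
Common ancestors: {17de990}.
The only common ancestor is 17de990, so it is the merge base.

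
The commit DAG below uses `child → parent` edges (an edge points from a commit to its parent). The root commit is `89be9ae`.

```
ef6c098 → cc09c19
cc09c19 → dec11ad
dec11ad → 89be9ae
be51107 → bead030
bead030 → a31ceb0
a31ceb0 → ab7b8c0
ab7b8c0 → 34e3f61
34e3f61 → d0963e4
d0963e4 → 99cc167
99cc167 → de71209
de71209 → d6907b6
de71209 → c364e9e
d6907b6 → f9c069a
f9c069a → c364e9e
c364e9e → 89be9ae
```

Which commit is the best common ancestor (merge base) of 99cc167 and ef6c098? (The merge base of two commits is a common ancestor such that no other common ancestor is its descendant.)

Ancestors of 99cc167: {89be9ae, 99cc167, c364e9e, d6907b6, de71209, f9c069a}.
Ancestors of ef6c098: {89be9ae, cc09c19, dec11ad, ef6c098}.
Common ancestors: {89be9ae}.
The only common ancestor is 89be9ae, so it is the merge base.

89be9ae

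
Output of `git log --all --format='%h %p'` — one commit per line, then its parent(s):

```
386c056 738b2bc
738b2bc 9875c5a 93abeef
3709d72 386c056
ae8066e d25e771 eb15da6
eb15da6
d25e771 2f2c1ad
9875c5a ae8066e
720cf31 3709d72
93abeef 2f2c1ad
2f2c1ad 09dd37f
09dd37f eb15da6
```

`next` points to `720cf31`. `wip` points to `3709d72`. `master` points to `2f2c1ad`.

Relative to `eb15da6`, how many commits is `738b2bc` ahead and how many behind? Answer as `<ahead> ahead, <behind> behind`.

7 ahead, 0 behind

Reachable from 738b2bc: {09dd37f, 2f2c1ad, 738b2bc, 93abeef, 9875c5a, ae8066e, d25e771, eb15da6}.
Reachable from eb15da6: {eb15da6}.
Only in 738b2bc's history (ahead): {09dd37f, 2f2c1ad, 738b2bc, 93abeef, 9875c5a, ae8066e, d25e771} — 7.
Only in eb15da6's history (behind): {} — 0.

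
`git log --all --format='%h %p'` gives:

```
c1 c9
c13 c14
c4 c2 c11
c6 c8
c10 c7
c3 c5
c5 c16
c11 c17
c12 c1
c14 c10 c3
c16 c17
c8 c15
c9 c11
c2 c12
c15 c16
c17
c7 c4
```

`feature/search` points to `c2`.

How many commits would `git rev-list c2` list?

6

Walking parent pointers from c2: reachable set = {c1, c11, c12, c17, c2, c9}.
That is 6 commits.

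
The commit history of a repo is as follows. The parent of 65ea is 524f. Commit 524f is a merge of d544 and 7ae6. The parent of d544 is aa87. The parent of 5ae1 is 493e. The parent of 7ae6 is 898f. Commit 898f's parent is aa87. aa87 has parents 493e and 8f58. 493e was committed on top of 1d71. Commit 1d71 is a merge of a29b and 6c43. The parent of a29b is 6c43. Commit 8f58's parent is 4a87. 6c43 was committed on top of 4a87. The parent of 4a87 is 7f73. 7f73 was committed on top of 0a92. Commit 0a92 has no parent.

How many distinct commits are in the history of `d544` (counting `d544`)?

10

Walking parent pointers from d544: reachable set = {0a92, 1d71, 493e, 4a87, 6c43, 7f73, 8f58, a29b, aa87, d544}.
That is 10 commits.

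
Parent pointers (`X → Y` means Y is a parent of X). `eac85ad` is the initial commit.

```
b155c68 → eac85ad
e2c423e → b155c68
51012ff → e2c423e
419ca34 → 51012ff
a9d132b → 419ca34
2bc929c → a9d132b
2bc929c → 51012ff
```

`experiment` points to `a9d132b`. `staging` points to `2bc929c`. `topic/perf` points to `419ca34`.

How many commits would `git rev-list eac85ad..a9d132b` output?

Reachable from a9d132b: {419ca34, 51012ff, a9d132b, b155c68, e2c423e, eac85ad}.
Reachable from eac85ad: {eac85ad}.
In a9d132b's history but not eac85ad's: {419ca34, 51012ff, a9d132b, b155c68, e2c423e} — 5 commits.

5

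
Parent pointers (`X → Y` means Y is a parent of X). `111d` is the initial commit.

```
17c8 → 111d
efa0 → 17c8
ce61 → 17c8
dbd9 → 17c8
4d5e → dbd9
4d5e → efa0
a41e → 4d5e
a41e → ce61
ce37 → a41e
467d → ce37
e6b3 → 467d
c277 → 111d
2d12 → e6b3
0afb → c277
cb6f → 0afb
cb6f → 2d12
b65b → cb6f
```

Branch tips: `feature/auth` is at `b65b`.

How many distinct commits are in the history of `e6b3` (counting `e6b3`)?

10

Walking parent pointers from e6b3: reachable set = {111d, 17c8, 467d, 4d5e, a41e, ce37, ce61, dbd9, e6b3, efa0}.
That is 10 commits.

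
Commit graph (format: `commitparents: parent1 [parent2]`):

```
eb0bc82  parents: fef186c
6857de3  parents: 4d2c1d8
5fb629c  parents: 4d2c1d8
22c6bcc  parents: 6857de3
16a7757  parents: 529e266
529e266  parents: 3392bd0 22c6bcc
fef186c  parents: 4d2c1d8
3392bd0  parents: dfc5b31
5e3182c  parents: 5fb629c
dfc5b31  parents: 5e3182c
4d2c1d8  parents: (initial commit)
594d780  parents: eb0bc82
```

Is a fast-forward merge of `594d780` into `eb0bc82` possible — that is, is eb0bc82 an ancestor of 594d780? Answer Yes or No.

A fast-forward from eb0bc82 to 594d780 is possible iff eb0bc82 is an ancestor of 594d780.
Ancestors of 594d780: {4d2c1d8, 594d780, eb0bc82, fef186c}.
eb0bc82 is among them, so fast-forward is possible.

Yes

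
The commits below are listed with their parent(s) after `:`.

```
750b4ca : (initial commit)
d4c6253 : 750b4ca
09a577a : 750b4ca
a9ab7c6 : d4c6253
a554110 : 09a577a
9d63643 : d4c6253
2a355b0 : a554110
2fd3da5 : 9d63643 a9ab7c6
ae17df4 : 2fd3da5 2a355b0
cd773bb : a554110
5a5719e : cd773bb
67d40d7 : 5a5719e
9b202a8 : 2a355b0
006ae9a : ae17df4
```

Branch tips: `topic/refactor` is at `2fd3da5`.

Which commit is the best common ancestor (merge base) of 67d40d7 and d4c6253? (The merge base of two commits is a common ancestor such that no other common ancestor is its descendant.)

Ancestors of 67d40d7: {09a577a, 5a5719e, 67d40d7, 750b4ca, a554110, cd773bb}.
Ancestors of d4c6253: {750b4ca, d4c6253}.
Common ancestors: {750b4ca}.
The only common ancestor is 750b4ca, so it is the merge base.

750b4ca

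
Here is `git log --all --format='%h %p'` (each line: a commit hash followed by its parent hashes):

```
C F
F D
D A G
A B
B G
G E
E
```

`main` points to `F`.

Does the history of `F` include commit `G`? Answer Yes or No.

Yes

Ancestors of F (commits reachable by following parents): {A, B, D, E, F, G}.
G is in that set, so it is an ancestor of F.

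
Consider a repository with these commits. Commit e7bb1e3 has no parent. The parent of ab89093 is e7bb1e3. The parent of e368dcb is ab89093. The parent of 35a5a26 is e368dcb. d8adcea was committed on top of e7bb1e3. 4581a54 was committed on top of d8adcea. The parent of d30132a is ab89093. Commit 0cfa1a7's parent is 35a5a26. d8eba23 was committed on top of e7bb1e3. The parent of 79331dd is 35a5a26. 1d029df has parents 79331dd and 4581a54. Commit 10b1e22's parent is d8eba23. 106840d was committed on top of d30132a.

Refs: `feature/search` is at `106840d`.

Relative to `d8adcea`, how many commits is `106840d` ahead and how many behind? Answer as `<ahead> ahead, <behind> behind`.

Reachable from 106840d: {106840d, ab89093, d30132a, e7bb1e3}.
Reachable from d8adcea: {d8adcea, e7bb1e3}.
Only in 106840d's history (ahead): {106840d, ab89093, d30132a} — 3.
Only in d8adcea's history (behind): {d8adcea} — 1.

3 ahead, 1 behind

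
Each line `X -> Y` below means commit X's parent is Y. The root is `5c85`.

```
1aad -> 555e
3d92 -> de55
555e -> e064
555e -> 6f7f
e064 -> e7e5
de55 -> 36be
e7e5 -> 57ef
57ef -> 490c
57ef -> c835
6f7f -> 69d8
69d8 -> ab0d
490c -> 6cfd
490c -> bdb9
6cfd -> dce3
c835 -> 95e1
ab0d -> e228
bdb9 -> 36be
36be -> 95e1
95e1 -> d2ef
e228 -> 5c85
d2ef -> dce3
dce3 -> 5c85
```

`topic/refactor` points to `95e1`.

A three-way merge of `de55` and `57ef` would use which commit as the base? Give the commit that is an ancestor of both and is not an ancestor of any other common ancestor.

Ancestors of de55: {36be, 5c85, 95e1, d2ef, dce3, de55}.
Ancestors of 57ef: {36be, 490c, 57ef, 5c85, 6cfd, 95e1, bdb9, c835, d2ef, dce3}.
Common ancestors: {36be, 5c85, 95e1, d2ef, dce3}.
Among these, 36be is not an ancestor of any other common ancestor — it is the merge base.

36be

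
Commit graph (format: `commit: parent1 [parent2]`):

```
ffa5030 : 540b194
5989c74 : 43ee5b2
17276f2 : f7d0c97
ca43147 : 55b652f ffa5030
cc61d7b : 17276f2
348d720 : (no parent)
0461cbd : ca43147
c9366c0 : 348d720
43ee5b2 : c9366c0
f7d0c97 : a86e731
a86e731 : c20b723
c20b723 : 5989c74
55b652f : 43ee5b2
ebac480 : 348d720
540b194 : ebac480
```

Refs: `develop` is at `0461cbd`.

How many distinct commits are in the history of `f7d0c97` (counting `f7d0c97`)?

Walking parent pointers from f7d0c97: reachable set = {348d720, 43ee5b2, 5989c74, a86e731, c20b723, c9366c0, f7d0c97}.
That is 7 commits.

7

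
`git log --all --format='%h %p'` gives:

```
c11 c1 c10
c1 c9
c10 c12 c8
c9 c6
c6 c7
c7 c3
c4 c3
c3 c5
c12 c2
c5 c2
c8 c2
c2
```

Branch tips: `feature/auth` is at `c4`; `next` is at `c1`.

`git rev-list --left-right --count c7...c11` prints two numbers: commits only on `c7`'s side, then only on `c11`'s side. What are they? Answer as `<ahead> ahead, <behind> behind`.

Reachable from c7: {c2, c3, c5, c7}.
Reachable from c11: {c1, c10, c11, c12, c2, c3, c5, c6, c7, c8, c9}.
Only in c7's history (ahead): {} — 0.
Only in c11's history (behind): {c1, c10, c11, c12, c6, c8, c9} — 7.

0 ahead, 7 behind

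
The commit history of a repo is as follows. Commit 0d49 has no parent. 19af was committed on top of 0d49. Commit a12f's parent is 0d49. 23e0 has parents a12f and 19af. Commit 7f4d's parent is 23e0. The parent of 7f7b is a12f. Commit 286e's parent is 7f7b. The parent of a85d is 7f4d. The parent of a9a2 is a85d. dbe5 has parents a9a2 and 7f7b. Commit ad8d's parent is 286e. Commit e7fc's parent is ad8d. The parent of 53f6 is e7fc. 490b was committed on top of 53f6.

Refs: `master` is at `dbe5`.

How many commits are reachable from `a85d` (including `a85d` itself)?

Walking parent pointers from a85d: reachable set = {0d49, 19af, 23e0, 7f4d, a12f, a85d}.
That is 6 commits.

6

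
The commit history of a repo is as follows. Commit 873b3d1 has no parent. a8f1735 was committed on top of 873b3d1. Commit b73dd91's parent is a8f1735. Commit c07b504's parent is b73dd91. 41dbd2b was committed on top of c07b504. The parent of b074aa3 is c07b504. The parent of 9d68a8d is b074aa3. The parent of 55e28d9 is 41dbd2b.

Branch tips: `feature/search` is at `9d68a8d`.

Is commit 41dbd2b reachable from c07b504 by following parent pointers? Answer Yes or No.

No

Ancestors of c07b504: {873b3d1, a8f1735, b73dd91, c07b504}.
41dbd2b is not in that set, so it is not an ancestor of c07b504.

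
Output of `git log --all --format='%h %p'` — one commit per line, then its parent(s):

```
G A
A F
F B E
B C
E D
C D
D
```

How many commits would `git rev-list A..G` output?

1

Reachable from G: {A, B, C, D, E, F, G}.
Reachable from A: {A, B, C, D, E, F}.
In G's history but not A's: {G} — 1 commit.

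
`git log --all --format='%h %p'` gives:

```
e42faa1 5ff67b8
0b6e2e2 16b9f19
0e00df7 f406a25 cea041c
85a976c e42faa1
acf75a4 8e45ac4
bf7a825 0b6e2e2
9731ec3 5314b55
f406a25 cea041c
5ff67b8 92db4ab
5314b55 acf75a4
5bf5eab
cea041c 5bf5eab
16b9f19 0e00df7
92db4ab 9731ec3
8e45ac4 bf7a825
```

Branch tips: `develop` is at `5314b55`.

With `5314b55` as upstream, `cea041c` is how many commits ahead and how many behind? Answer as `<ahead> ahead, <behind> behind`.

Reachable from cea041c: {5bf5eab, cea041c}.
Reachable from 5314b55: {0b6e2e2, 0e00df7, 16b9f19, 5314b55, 5bf5eab, 8e45ac4, acf75a4, bf7a825, cea041c, f406a25}.
Only in cea041c's history (ahead): {} — 0.
Only in 5314b55's history (behind): {0b6e2e2, 0e00df7, 16b9f19, 5314b55, 8e45ac4, acf75a4, bf7a825, f406a25} — 8.

0 ahead, 8 behind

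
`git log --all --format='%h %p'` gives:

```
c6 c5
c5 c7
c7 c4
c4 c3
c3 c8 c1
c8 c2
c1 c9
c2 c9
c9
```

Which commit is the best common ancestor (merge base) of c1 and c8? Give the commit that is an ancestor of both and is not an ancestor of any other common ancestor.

Ancestors of c1: {c1, c9}.
Ancestors of c8: {c2, c8, c9}.
Common ancestors: {c9}.
The only common ancestor is c9, so it is the merge base.

c9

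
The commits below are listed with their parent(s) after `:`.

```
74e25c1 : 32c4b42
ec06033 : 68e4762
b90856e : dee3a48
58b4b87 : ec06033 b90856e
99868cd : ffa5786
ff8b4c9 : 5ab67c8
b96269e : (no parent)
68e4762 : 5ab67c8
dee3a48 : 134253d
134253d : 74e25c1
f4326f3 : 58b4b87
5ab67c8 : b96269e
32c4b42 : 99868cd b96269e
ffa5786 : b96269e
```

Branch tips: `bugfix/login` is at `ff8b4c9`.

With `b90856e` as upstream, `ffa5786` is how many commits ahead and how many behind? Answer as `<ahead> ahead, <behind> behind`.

Reachable from ffa5786: {b96269e, ffa5786}.
Reachable from b90856e: {134253d, 32c4b42, 74e25c1, 99868cd, b90856e, b96269e, dee3a48, ffa5786}.
Only in ffa5786's history (ahead): {} — 0.
Only in b90856e's history (behind): {134253d, 32c4b42, 74e25c1, 99868cd, b90856e, dee3a48} — 6.

0 ahead, 6 behind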